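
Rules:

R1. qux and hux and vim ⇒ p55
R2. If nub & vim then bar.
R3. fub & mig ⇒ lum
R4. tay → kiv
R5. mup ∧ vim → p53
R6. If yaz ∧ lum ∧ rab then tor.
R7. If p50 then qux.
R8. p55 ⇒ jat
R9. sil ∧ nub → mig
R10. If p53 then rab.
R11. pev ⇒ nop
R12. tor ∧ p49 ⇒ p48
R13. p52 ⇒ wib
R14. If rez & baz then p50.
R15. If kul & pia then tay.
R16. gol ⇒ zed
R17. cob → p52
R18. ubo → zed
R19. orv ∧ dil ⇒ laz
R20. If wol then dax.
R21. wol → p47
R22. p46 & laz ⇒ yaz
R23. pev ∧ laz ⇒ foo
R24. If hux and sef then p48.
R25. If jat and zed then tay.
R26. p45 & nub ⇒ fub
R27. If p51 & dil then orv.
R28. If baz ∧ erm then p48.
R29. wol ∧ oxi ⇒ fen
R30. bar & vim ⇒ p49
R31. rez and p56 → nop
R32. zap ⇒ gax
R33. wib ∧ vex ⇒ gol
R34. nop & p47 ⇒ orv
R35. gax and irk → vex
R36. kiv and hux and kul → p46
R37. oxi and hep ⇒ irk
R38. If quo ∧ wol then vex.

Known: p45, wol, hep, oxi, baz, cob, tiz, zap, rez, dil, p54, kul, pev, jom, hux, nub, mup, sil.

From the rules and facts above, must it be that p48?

No

Forward chaining from the given facts derives: mig, nop, p50, p52, dax, p47, fub, fen, gax, orv, irk, lum, qux, wib, laz, foo, vex, gol, zed.
Rules concluding p48: R12 needs tor; R24 needs sef; R28 needs erm — none of these are established.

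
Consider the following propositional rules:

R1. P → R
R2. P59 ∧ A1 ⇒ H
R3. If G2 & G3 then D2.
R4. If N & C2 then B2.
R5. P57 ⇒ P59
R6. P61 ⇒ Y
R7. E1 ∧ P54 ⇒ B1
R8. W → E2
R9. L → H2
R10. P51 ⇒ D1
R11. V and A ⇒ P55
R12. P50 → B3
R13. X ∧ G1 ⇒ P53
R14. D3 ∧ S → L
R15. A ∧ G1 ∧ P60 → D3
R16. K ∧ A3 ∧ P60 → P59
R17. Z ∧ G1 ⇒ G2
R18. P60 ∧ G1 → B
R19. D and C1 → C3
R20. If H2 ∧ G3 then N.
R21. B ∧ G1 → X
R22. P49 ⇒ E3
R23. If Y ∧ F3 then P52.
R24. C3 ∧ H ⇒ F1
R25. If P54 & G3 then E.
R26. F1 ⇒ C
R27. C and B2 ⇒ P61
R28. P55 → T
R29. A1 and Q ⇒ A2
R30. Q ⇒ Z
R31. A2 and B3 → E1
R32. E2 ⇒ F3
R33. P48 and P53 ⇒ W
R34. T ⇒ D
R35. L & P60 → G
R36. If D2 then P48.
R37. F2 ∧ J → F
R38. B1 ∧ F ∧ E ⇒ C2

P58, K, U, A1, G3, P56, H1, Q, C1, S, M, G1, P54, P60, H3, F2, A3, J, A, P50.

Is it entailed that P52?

No

Forward chaining from the given facts derives: B3, D3, P59, B, X, E, A2, Z, E1, F, H, B1, P53, L, G2, G, C2, D2, H2, N, P48, B2, W, E2, F3.
The only rule concluding P52 is R23, which needs Y; that is never established.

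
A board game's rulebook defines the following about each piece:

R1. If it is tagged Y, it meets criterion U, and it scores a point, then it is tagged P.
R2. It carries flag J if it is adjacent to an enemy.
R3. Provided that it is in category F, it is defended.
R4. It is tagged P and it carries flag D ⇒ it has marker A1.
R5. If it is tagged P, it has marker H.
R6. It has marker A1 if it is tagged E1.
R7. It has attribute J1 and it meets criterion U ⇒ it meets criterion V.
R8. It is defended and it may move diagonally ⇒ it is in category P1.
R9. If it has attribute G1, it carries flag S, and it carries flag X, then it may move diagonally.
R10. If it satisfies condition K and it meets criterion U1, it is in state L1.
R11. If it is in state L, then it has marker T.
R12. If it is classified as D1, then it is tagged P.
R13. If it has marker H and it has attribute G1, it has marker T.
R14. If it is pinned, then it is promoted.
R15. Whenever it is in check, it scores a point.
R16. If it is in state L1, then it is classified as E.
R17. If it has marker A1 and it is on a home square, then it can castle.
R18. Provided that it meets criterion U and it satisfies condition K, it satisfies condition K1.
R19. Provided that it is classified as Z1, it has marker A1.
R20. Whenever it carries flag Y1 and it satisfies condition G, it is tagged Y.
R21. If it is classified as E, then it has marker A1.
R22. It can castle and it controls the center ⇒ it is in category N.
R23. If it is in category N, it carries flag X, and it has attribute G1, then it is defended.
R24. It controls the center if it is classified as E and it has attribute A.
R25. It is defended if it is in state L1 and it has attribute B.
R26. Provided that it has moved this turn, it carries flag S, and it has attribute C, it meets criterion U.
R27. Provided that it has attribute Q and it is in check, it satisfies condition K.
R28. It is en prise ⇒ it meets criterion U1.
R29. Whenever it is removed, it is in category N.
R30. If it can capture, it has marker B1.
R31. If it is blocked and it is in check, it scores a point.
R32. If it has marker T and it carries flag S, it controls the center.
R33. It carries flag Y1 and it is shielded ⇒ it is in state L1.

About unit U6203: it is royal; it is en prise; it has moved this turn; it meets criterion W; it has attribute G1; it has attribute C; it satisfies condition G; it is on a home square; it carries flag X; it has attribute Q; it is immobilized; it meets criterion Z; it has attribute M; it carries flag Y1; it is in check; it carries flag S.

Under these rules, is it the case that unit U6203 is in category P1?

By R9 (it has attribute G1, it carries flag S, it carries flag X): it may move diagonally.
By R15 (it is in check): it scores a point.
By R20 (it carries flag Y1, it satisfies condition G): it is tagged Y.
By R26 (it has moved this turn, it carries flag S, it has attribute C): it meets criterion U.
By R27 (it has attribute Q, it is in check): it satisfies condition K.
By R28 (it is en prise): it meets criterion U1.
By R1 (it is tagged Y, it meets criterion U, it scores a point): it is tagged P.
By R5 (it is tagged P): it has marker H.
By R10 (it satisfies condition K, it meets criterion U1): it is in state L1.
By R13 (it has marker H, it has attribute G1): it has marker T.
By R16 (it is in state L1): it is classified as E.
By R21 (it is classified as E): it has marker A1.
By R32 (it has marker T, it carries flag S): it controls the center.
By R17 (it has marker A1, it is on a home square): it can castle.
By R22 (it can castle, it controls the center): it is in category N.
By R23 (it is in category N, it carries flag X, it has attribute G1): it is defended.
By R8 (it is defended, it may move diagonally): it is in category P1.

Yes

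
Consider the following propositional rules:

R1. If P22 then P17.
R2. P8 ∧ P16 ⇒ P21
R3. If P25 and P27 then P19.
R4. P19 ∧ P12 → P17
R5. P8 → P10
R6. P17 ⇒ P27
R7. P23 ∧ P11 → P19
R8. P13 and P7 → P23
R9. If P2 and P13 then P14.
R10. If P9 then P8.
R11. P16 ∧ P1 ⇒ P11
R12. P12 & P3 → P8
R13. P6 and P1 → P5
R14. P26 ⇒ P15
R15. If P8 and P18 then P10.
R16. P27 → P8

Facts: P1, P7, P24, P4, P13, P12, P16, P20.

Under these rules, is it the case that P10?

Yes

P23  (by R8: P13, P7)
P11  (by R11: P16, P1)
P19  (by R7: P23, P11)
P17  (by R4: P19, P12)
P27  (by R6: P17)
P8  (by R16: P27)
P10  (by R5: P8)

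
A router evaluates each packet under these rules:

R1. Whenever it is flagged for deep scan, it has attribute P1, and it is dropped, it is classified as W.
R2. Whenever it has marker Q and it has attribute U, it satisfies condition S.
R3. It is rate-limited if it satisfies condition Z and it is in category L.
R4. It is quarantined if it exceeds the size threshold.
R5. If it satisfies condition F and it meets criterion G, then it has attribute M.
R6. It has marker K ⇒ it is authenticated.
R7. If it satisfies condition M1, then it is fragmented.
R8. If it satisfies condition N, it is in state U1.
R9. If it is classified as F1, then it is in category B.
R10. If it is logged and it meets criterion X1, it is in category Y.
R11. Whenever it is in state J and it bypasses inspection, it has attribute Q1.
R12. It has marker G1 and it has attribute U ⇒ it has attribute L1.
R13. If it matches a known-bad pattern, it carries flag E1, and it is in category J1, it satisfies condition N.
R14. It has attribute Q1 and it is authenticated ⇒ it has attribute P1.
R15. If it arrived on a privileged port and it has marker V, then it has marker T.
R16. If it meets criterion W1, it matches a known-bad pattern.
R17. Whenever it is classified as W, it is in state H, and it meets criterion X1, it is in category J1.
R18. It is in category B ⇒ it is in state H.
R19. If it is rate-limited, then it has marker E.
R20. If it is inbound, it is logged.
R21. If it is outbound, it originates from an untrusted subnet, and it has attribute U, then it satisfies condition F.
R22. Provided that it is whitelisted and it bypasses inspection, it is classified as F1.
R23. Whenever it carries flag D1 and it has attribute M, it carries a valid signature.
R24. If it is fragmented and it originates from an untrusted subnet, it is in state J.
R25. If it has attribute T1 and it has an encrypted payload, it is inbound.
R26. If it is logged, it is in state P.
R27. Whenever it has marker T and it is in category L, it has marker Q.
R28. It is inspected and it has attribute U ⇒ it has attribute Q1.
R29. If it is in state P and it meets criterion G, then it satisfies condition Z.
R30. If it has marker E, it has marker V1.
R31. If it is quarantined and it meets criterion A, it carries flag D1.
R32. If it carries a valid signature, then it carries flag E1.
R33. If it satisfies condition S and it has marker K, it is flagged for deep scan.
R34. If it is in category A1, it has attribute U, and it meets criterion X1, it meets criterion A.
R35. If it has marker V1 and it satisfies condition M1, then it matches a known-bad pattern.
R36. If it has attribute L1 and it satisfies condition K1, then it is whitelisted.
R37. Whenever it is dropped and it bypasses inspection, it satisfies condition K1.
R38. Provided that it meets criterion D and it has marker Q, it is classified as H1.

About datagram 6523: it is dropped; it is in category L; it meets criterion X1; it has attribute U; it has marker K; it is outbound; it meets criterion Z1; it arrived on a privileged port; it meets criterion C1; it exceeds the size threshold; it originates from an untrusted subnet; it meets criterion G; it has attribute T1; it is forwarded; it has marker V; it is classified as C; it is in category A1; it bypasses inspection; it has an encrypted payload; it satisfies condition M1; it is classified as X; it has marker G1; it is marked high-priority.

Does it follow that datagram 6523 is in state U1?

Yes

By R4 (it exceeds the size threshold): it is quarantined.
By R6 (it has marker K): it is authenticated.
By R7 (it satisfies condition M1): it is fragmented.
By R12 (it has marker G1, it has attribute U): it has attribute L1.
By R15 (it arrived on a privileged port, it has marker V): it has marker T.
By R21 (it is outbound, it originates from an untrusted subnet, it has attribute U): it satisfies condition F.
By R24 (it is fragmented, it originates from an untrusted subnet): it is in state J.
By R25 (it has attribute T1, it has an encrypted payload): it is inbound.
By R27 (it has marker T, it is in category L): it has marker Q.
By R34 (it is in category A1, it has attribute U, it meets criterion X1): it meets criterion A.
By R37 (it is dropped, it bypasses inspection): it satisfies condition K1.
By R2 (it has marker Q, it has attribute U): it satisfies condition S.
By R5 (it satisfies condition F, it meets criterion G): it has attribute M.
By R11 (it is in state J, it bypasses inspection): it has attribute Q1.
By R14 (it has attribute Q1, it is authenticated): it has attribute P1.
By R20 (it is inbound): it is logged.
By R26 (it is logged): it is in state P.
By R29 (it is in state P, it meets criterion G): it satisfies condition Z.
By R31 (it is quarantined, it meets criterion A): it carries flag D1.
By R33 (it satisfies condition S, it has marker K): it is flagged for deep scan.
By R36 (it has attribute L1, it satisfies condition K1): it is whitelisted.
By R1 (it is flagged for deep scan, it has attribute P1, it is dropped): it is classified as W.
By R3 (it satisfies condition Z, it is in category L): it is rate-limited.
By R19 (it is rate-limited): it has marker E.
By R22 (it is whitelisted, it bypasses inspection): it is classified as F1.
By R23 (it carries flag D1, it has attribute M): it carries a valid signature.
By R30 (it has marker E): it has marker V1.
By R32 (it carries a valid signature): it carries flag E1.
By R35 (it has marker V1, it satisfies condition M1): it matches a known-bad pattern.
By R9 (it is classified as F1): it is in category B.
By R18 (it is in category B): it is in state H.
By R17 (it is classified as W, it is in state H, it meets criterion X1): it is in category J1.
By R13 (it matches a known-bad pattern, it carries flag E1, it is in category J1): it satisfies condition N.
By R8 (it satisfies condition N): it is in state U1.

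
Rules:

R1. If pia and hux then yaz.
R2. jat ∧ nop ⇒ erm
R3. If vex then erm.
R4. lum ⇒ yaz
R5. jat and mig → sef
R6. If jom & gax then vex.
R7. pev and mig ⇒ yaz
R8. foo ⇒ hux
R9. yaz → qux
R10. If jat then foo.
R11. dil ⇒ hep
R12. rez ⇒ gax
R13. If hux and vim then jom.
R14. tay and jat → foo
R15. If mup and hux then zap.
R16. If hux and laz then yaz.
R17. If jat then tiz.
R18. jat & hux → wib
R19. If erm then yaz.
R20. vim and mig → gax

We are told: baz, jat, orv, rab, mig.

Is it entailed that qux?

Forward chaining from the given facts derives: sef, foo, tiz, hux, wib.
The only rule concluding qux is R9, which needs yaz; that is never established.

No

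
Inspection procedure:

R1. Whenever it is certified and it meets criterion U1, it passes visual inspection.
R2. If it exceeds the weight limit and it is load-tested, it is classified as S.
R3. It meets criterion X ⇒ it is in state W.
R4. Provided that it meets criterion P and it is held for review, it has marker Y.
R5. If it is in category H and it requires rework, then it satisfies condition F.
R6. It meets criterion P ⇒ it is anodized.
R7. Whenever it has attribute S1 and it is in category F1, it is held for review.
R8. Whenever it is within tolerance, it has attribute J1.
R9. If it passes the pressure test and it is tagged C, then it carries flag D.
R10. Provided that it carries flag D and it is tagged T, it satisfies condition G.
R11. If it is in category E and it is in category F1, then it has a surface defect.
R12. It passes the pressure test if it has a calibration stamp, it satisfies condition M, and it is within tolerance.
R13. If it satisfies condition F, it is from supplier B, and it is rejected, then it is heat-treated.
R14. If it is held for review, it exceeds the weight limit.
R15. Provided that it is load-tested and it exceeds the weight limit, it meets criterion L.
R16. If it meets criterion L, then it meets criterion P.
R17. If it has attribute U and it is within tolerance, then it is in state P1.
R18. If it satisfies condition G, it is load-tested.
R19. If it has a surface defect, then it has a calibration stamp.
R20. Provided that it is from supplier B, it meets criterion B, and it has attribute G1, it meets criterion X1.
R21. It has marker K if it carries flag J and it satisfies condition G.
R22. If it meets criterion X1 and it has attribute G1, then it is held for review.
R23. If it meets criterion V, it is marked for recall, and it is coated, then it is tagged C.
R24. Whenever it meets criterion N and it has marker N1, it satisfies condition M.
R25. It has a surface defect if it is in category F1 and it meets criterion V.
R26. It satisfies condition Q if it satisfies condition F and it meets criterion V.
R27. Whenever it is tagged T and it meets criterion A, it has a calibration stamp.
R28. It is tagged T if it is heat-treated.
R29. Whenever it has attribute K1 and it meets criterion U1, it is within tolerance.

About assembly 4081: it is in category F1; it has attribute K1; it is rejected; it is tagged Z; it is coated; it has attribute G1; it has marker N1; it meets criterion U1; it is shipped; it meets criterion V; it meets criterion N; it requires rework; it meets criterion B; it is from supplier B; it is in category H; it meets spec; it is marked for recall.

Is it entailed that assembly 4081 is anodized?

By R5 (it is in category H, it requires rework): it satisfies condition F.
By R13 (it satisfies condition F, it is from supplier B, it is rejected): it is heat-treated.
By R20 (it is from supplier B, it meets criterion B, it has attribute G1): it meets criterion X1.
By R22 (it meets criterion X1, it has attribute G1): it is held for review.
By R23 (it meets criterion V, it is marked for recall, it is coated): it is tagged C.
By R24 (it meets criterion N, it has marker N1): it satisfies condition M.
By R25 (it is in category F1, it meets criterion V): it has a surface defect.
By R28 (it is heat-treated): it is tagged T.
By R29 (it has attribute K1, it meets criterion U1): it is within tolerance.
By R14 (it is held for review): it exceeds the weight limit.
By R19 (it has a surface defect): it has a calibration stamp.
By R12 (it has a calibration stamp, it satisfies condition M, it is within tolerance): it passes the pressure test.
By R9 (it passes the pressure test, it is tagged C): it carries flag D.
By R10 (it carries flag D, it is tagged T): it satisfies condition G.
By R18 (it satisfies condition G): it is load-tested.
By R15 (it is load-tested, it exceeds the weight limit): it meets criterion L.
By R16 (it meets criterion L): it meets criterion P.
By R6 (it meets criterion P): it is anodized.

Yes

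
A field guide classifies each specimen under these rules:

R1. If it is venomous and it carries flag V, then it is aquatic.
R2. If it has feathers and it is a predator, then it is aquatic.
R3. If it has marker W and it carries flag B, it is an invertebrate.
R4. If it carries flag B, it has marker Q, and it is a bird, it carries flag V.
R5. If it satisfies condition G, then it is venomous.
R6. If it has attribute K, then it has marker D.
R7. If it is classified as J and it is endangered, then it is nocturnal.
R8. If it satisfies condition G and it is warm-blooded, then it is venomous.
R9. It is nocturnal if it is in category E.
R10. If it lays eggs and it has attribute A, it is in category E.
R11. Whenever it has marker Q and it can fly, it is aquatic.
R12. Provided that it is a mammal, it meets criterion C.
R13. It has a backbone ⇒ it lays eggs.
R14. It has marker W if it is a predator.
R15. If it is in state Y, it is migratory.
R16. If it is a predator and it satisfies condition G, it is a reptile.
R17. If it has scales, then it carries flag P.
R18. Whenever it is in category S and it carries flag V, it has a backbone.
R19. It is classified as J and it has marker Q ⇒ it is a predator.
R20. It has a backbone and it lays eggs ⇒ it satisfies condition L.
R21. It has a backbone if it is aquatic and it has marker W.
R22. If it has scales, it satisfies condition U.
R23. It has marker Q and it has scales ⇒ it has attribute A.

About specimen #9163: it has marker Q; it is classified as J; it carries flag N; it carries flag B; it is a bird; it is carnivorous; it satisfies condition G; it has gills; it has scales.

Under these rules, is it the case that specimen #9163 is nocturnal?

Yes

By R4 (it carries flag B, it has marker Q, it is a bird): it carries flag V.
By R5 (it satisfies condition G): it is venomous.
By R19 (it is classified as J, it has marker Q): it is a predator.
By R23 (it has marker Q, it has scales): it has attribute A.
By R1 (it is venomous, it carries flag V): it is aquatic.
By R14 (it is a predator): it has marker W.
By R21 (it is aquatic, it has marker W): it has a backbone.
By R13 (it has a backbone): it lays eggs.
By R10 (it lays eggs, it has attribute A): it is in category E.
By R9 (it is in category E): it is nocturnal.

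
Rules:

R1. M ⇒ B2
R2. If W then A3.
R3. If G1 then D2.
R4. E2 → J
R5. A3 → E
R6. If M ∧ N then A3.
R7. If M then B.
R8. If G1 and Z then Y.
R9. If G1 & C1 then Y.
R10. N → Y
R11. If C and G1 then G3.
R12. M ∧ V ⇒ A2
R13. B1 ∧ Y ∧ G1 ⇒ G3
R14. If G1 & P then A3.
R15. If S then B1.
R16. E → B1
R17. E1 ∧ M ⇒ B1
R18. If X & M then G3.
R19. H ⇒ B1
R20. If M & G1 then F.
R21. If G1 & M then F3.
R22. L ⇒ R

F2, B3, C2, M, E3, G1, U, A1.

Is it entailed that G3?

No

Forward chaining from the given facts derives: B2, D2, B, F, F3.
Rules concluding G3: R11 needs C; R13 needs B1; R18 needs X — none of these are established.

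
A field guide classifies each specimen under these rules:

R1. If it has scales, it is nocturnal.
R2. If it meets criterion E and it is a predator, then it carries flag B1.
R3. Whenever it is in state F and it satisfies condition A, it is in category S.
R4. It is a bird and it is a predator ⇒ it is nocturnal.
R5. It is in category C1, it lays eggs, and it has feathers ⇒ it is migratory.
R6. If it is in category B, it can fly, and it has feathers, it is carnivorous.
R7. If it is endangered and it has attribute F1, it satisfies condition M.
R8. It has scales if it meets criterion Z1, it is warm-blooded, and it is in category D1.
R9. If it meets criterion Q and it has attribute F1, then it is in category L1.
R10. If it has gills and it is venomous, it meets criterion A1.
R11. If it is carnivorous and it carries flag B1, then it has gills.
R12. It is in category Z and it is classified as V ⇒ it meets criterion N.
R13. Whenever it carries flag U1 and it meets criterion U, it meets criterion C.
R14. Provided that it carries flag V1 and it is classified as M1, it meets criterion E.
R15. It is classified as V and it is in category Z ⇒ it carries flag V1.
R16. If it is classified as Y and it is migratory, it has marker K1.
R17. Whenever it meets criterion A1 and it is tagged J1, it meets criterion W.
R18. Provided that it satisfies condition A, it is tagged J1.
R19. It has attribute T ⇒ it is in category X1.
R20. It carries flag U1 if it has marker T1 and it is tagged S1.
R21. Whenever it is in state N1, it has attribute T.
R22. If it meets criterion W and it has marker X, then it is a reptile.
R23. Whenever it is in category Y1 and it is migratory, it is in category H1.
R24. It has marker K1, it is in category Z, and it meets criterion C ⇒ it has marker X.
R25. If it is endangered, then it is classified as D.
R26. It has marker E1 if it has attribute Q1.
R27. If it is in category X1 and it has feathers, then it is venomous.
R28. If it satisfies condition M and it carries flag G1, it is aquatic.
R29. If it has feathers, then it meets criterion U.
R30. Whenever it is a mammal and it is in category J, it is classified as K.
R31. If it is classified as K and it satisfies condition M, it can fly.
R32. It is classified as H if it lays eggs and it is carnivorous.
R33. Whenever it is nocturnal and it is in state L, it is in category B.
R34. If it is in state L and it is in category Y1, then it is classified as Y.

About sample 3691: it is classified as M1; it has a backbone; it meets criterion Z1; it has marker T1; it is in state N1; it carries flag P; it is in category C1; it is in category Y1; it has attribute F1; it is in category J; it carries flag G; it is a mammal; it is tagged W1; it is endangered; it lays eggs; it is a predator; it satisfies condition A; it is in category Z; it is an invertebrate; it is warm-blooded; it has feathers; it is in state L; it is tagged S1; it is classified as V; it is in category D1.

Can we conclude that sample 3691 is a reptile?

By R5 (it is in category C1, it lays eggs, it has feathers): it is migratory.
By R7 (it is endangered, it has attribute F1): it satisfies condition M.
By R8 (it meets criterion Z1, it is warm-blooded, it is in category D1): it has scales.
By R15 (it is classified as V, it is in category Z): it carries flag V1.
By R18 (it satisfies condition A): it is tagged J1.
By R20 (it has marker T1, it is tagged S1): it carries flag U1.
By R21 (it is in state N1): it has attribute T.
By R29 (it has feathers): it meets criterion U.
By R30 (it is a mammal, it is in category J): it is classified as K.
By R31 (it is classified as K, it satisfies condition M): it can fly.
By R34 (it is in state L, it is in category Y1): it is classified as Y.
By R1 (it has scales): it is nocturnal.
By R13 (it carries flag U1, it meets criterion U): it meets criterion C.
By R14 (it carries flag V1, it is classified as M1): it meets criterion E.
By R16 (it is classified as Y, it is migratory): it has marker K1.
By R19 (it has attribute T): it is in category X1.
By R24 (it has marker K1, it is in category Z, it meets criterion C): it has marker X.
By R27 (it is in category X1, it has feathers): it is venomous.
By R33 (it is nocturnal, it is in state L): it is in category B.
By R2 (it meets criterion E, it is a predator): it carries flag B1.
By R6 (it is in category B, it can fly, it has feathers): it is carnivorous.
By R11 (it is carnivorous, it carries flag B1): it has gills.
By R10 (it has gills, it is venomous): it meets criterion A1.
By R17 (it meets criterion A1, it is tagged J1): it meets criterion W.
By R22 (it meets criterion W, it has marker X): it is a reptile.

Yes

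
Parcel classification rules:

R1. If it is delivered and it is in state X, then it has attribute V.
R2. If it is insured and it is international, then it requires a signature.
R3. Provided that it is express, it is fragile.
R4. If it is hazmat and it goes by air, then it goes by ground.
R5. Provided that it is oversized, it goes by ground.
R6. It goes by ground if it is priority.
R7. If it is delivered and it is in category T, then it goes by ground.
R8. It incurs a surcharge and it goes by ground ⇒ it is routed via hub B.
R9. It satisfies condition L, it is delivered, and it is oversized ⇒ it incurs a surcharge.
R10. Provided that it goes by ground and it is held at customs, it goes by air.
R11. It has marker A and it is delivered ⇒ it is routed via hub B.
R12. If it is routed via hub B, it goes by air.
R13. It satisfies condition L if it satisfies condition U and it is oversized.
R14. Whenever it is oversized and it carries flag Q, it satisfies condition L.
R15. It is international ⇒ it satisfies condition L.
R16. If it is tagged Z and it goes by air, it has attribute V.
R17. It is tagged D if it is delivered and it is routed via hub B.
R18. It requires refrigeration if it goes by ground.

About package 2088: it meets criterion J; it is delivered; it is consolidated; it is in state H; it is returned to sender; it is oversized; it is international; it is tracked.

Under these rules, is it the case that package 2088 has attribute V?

No

Forward chaining from the given facts derives: goes by ground, satisfies condition L, requires refrigeration, incurs a surcharge, is routed via hub B, goes by air, is tagged D.
Rules concluding "it has attribute V": R1 needs "it is in state X"; R16 needs "it is tagged Z" — none of these are established.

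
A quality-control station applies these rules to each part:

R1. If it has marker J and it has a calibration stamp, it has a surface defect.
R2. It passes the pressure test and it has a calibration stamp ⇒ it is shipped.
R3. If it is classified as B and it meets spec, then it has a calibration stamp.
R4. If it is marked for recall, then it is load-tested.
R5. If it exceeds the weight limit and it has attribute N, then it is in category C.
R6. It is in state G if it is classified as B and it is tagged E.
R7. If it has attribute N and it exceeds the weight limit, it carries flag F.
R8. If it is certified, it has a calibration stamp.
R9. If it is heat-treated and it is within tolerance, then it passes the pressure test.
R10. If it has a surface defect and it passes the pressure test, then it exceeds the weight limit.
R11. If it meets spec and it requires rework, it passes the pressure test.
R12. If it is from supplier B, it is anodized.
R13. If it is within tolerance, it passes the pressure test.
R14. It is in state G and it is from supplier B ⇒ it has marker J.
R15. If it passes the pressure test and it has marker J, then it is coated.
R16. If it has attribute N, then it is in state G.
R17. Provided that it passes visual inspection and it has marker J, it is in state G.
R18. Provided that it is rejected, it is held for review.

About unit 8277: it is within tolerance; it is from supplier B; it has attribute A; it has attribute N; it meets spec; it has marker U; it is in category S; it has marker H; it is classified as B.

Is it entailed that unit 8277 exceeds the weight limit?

Yes

By R3 (it is classified as B, it meets spec): it has a calibration stamp.
By R13 (it is within tolerance): it passes the pressure test.
By R16 (it has attribute N): it is in state G.
By R14 (it is in state G, it is from supplier B): it has marker J.
By R1 (it has marker J, it has a calibration stamp): it has a surface defect.
By R10 (it has a surface defect, it passes the pressure test): it exceeds the weight limit.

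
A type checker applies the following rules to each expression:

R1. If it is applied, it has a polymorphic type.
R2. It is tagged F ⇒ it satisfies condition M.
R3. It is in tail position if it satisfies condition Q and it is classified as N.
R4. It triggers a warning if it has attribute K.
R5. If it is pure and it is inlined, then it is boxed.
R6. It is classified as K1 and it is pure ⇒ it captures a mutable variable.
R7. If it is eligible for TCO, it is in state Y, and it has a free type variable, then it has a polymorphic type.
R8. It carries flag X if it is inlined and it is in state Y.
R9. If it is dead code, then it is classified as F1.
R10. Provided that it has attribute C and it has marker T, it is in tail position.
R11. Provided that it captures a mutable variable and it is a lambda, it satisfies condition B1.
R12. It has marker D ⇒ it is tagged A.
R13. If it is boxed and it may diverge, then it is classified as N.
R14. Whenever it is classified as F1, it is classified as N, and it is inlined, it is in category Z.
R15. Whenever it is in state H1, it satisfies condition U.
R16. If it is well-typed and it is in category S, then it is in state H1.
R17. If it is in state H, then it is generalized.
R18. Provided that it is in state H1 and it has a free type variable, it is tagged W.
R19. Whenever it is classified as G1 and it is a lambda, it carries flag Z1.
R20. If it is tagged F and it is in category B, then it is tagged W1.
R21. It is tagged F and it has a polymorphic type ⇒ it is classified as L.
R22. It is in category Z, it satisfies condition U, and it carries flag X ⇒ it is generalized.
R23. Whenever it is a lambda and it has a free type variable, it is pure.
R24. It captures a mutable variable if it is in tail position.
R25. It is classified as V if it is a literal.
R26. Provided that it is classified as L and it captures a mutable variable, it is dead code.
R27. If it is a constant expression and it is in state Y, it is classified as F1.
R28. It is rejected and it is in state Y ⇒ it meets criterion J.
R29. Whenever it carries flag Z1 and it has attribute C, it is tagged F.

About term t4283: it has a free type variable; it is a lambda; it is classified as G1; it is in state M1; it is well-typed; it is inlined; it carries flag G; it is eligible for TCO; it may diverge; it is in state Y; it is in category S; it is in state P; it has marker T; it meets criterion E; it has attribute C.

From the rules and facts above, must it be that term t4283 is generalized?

By R7 (it is eligible for TCO, it is in state Y, it has a free type variable): it has a polymorphic type.
By R8 (it is inlined, it is in state Y): it carries flag X.
By R10 (it has attribute C, it has marker T): it is in tail position.
By R16 (it is well-typed, it is in category S): it is in state H1.
By R19 (it is classified as G1, it is a lambda): it carries flag Z1.
By R23 (it is a lambda, it has a free type variable): it is pure.
By R24 (it is in tail position): it captures a mutable variable.
By R29 (it carries flag Z1, it has attribute C): it is tagged F.
By R5 (it is pure, it is inlined): it is boxed.
By R13 (it is boxed, it may diverge): it is classified as N.
By R15 (it is in state H1): it satisfies condition U.
By R21 (it is tagged F, it has a polymorphic type): it is classified as L.
By R26 (it is classified as L, it captures a mutable variable): it is dead code.
By R9 (it is dead code): it is classified as F1.
By R14 (it is classified as F1, it is classified as N, it is inlined): it is in category Z.
By R22 (it is in category Z, it satisfies condition U, it carries flag X): it is generalized.

Yes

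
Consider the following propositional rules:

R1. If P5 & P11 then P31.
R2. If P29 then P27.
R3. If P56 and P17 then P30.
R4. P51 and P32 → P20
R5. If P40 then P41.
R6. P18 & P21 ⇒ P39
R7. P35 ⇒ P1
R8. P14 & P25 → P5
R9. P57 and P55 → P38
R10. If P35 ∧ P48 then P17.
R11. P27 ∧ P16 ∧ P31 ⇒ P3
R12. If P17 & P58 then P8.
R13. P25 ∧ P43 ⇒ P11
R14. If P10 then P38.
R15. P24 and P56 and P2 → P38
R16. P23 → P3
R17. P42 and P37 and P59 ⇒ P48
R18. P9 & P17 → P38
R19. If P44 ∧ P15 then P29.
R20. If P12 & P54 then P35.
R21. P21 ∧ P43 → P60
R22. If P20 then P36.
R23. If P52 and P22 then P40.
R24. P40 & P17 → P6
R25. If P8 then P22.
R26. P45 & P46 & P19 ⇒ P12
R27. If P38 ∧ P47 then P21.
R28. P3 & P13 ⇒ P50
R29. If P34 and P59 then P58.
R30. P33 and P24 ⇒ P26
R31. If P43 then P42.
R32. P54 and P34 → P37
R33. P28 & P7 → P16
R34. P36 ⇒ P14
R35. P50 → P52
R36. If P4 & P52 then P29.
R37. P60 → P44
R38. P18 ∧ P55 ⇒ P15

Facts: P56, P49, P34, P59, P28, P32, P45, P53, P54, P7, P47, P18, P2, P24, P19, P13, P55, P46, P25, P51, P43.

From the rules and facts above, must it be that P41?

Yes

P20  (by R4: P51, P32)
P11  (by R13: P25, P43)
P38  (by R15: P24, P56, P2)
P36  (by R22: P20)
P12  (by R26: P45, P46, P19)
P21  (by R27: P38, P47)
P58  (by R29: P34, P59)
P42  (by R31: P43)
P37  (by R32: P54, P34)
P16  (by R33: P28, P7)
P14  (by R34: P36)
P15  (by R38: P18, P55)
P5  (by R8: P14, P25)
P48  (by R17: P42, P37, P59)
P35  (by R20: P12, P54)
P60  (by R21: P21, P43)
P44  (by R37: P60)
P31  (by R1: P5, P11)
P17  (by R10: P35, P48)
P8  (by R12: P17, P58)
P29  (by R19: P44, P15)
P22  (by R25: P8)
P27  (by R2: P29)
P3  (by R11: P27, P16, P31)
P50  (by R28: P3, P13)
P52  (by R35: P50)
P40  (by R23: P52, P22)
P41  (by R5: P40)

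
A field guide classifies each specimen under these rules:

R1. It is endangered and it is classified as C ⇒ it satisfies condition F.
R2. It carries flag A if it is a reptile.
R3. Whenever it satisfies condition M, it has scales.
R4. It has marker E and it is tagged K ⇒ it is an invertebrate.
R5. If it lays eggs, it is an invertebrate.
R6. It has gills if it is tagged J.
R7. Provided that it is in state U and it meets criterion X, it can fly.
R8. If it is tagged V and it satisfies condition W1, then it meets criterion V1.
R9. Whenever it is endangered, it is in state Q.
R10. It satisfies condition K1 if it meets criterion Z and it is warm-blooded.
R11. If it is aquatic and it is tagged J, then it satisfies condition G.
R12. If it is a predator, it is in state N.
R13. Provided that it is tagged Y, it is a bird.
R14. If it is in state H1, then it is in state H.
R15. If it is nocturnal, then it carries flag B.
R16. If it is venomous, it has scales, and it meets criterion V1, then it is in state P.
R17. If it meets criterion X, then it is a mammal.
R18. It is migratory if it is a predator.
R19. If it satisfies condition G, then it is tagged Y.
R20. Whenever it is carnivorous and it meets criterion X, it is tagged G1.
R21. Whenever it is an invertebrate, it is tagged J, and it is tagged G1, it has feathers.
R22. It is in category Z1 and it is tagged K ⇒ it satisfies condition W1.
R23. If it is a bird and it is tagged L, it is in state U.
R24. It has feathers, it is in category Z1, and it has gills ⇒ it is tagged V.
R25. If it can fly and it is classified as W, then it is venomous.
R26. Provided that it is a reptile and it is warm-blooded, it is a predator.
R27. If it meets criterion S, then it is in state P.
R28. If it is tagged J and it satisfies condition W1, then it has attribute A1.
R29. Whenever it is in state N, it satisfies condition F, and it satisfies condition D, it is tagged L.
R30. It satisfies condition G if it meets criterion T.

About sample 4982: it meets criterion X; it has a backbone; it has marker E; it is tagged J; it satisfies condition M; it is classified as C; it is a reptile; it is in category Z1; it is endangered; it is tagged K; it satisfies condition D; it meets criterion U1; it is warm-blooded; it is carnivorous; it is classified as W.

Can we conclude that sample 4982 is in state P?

Forward chaining from the given facts derives: satisfies condition F, carries flag A, has scales, is an invertebrate, has gills, is in state Q, is a mammal, is tagged G1, has feathers, satisfies condition W1, is tagged V, is a predator, has attribute A1, meets criterion V1, is in state N, is migratory, is tagged L.
Rules concluding "it is in state P": R16 needs "it is venomous"; R27 needs "it meets criterion S" — none of these are established.

No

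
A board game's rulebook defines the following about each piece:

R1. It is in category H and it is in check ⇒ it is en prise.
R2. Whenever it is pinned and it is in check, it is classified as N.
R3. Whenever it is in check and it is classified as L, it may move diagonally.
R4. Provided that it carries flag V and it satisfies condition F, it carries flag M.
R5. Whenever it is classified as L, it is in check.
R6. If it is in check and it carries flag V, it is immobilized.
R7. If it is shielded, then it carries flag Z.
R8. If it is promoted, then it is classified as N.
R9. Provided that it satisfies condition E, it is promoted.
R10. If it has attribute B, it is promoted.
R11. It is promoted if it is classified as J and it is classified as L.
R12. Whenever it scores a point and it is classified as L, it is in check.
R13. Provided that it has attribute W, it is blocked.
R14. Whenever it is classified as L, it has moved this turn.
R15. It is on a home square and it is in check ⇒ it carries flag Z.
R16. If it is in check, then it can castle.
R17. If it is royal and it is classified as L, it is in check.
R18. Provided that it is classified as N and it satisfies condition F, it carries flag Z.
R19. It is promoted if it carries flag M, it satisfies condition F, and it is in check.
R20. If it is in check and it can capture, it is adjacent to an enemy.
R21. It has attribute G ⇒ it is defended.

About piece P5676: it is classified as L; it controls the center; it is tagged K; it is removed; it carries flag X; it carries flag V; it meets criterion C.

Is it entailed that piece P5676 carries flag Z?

Forward chaining from the given facts derives: is in check, is immobilized, has moved this turn, can castle, may move diagonally.
Rules concluding "it carries flag Z": R7 needs "it is shielded"; R15 needs "it is on a home square"; R18 needs "it is classified as N" — none of these are established.

No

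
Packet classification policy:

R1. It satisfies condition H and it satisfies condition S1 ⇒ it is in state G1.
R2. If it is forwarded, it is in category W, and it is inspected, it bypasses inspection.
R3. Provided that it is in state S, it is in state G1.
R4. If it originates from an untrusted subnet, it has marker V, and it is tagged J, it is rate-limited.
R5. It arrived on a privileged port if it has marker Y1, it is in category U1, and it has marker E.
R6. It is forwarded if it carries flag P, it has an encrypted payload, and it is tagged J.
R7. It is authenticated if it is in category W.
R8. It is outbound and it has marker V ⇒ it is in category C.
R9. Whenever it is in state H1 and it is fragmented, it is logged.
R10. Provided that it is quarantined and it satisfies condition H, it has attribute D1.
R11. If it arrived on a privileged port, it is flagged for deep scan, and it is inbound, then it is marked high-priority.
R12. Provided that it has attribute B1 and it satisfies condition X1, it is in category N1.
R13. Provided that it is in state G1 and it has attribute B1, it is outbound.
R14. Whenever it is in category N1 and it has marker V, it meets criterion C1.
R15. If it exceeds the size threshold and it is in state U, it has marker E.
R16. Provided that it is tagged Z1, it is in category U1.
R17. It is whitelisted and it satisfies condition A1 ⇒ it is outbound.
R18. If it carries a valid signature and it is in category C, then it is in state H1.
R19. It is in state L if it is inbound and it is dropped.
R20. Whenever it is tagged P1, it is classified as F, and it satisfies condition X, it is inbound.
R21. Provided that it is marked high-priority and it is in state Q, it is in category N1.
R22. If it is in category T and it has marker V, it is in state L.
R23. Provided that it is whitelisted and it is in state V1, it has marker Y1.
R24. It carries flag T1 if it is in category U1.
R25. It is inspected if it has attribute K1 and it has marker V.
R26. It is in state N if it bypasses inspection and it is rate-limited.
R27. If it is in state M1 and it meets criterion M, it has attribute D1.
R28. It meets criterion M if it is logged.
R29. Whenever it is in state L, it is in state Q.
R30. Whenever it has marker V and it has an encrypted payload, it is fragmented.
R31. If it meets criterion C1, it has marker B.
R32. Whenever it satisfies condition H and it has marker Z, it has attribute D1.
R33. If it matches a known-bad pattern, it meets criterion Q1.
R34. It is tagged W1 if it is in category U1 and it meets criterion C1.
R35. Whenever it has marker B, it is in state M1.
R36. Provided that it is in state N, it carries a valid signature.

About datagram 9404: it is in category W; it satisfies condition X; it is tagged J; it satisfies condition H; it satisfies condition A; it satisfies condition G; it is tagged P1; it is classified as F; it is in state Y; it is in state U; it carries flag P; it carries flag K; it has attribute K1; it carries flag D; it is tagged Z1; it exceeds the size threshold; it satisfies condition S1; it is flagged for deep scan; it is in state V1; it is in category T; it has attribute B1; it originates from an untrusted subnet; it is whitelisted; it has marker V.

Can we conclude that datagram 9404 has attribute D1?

No

Forward chaining from the given facts derives: is in state G1, is rate-limited, is authenticated, is outbound, has marker E, is in category U1, is inbound, is in state L, has marker Y1, carries flag T1, is inspected, is in state Q, arrived on a privileged port, is in category C, is marked high-priority, is in category N1, meets criterion C1, has marker B, is tagged W1, is in state M1.
Rules concluding "it has attribute D1": R10 needs "it is quarantined"; R27 needs "it meets criterion M"; R32 needs "it has marker Z" — none of these are established.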